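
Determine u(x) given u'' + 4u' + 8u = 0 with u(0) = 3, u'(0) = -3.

Characteristic equation r² + 4r + 8 = 0 has discriminant (4)² - 4·(8) = -16 < 0, so r = -2 ± 2i.
Hence u_h = C1*cos(2*x)*exp(-2*x) + C2*exp(-2*x)*sin(2*x).
Apply the initial conditions: u(0) = C1 = 3 and u'(0) = -2*C1 + 2*C2 = -3. Solving gives C1 = 3, C2 = 3/2.

u = 3*cos(2*x)*exp(-2*x) + 3*exp(-2*x)*sin(2*x)/2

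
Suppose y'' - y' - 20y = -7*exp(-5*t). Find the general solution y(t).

y = -7*exp(-5*t)/10 + C1*exp(5*t) + C2*exp(-4*t)

Characteristic equation r² - r - 20 = 0 factors as (r - 5)(r + 4) = 0, so r = 5, -4.
Hence y_h = C1*exp(5*t) + C2*exp(-4*t).
Try y_p = A*exp(-5*t). Substituting into the equation and dividing by exp(-5*t) gives A = -7/10, so y_p = -7*exp(-5*t)/10.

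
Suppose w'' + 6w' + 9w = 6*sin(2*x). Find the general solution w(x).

Characteristic equation r² + 6r + 9 = 0 has discriminant (6)² - 4·(9) = 0, so r = -3 is a repeated root.
Hence w_h = (C1 + C2*x)*exp(-3*x).
Try w_p = A*cos(2*x) + B*sin(2*x). Substituting and equating the coefficients of cos(2x) and sin(2x) gives A = -72/169, B = 30/169, so w_p = -72*cos(2*x)/169 + 30*sin(2*x)/169.

w = -72*cos(2*x)/169 + 30*sin(2*x)/169 + C1*exp(-3*x) + C2*x*exp(-3*x)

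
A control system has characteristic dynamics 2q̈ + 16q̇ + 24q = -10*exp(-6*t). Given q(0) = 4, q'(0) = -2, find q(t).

Divide through by 2: q'' + 8q' + 12q = -5*exp(-6*t).
Characteristic equation r² + 8r + 12 = 0 factors as (r + 2)(r + 6) = 0, so r = -2, -6.
Hence q_h = C1*exp(-2*t) + C2*exp(-6*t).
Since exp(-6*t) solves the homogeneous equation (r = -6 is a root of multiplicity 1), multiply the trial by t. Try q_p = A*t*exp(-6*t). Substituting into the equation and dividing by exp(-6*t) gives A = 5/4, so q_p = 5*t*exp(-6*t)/4.
General solution: q = C1*exp(-2*t) + C2*exp(-6*t) + 5*t*exp(-6*t)/4.
Apply the initial conditions: q(0) = C1 + C2 = 4 and q'(0) = 5/4 - 6*C2 - 2*C1 = -2. Solving gives C1 = 83/16, C2 = -19/16.

q = -19*exp(-6*t)/16 + 83*exp(-2*t)/16 + 5*t*exp(-6*t)/4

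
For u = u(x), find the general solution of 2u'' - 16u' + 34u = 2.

Divide through by 2: u'' - 8u' + 17u = 1.
Characteristic equation r² - 8r + 17 = 0 has discriminant (-8)² - 4·(17) = -4 < 0, so r = 4 ± i.
Hence u_h = C1*cos(x)*exp(4*x) + C2*exp(4*x)*sin(x).
For the particular solution try u_p = A0. Substituting and matching coefficients of each power of x gives A0 = 1/17, so u_p = 1/17.

u = 1/17 + C1*cos(x)*exp(4*x) + C2*exp(4*x)*sin(x)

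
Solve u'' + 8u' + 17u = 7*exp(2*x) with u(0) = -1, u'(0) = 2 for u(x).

Characteristic equation r² + 8r + 17 = 0 has discriminant (8)² - 4·(17) = -4 < 0, so r = -4 ± i.
Hence u_h = C1*cos(x)*exp(-4*x) + C2*exp(-4*x)*sin(x).
Try u_p = A*exp(2*x). Substituting into the equation and dividing by exp(2*x) gives A = 7/37, so u_p = 7*exp(2*x)/37.
General solution: u = 7*exp(2*x)/37 + C1*cos(x)*exp(-4*x) + C2*exp(-4*x)*sin(x).
Apply the initial conditions: u(0) = 7/37 + C1 = -1 and u'(0) = 14/37 + C2 - 4*C1 = 2. Solving gives C1 = -44/37, C2 = -116/37.

u = 7*exp(2*x)/37 - 116*exp(-4*x)*sin(x)/37 - 44*cos(x)*exp(-4*x)/37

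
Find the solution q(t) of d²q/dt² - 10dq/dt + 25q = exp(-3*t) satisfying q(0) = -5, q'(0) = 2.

q = -321*exp(5*t)/64 + exp(-3*t)/64 + 217*t*exp(5*t)/8

Characteristic equation r² - 10r + 25 = 0 has discriminant (-10)² - 4·(25) = 0, so r = 5 is a repeated root.
Hence q_h = (C1 + C2*t)*exp(5*t).
Try q_p = A*exp(-3*t). Substituting into the equation and dividing by exp(-3*t) gives A = 1/64, so q_p = exp(-3*t)/64.
General solution: q = exp(-3*t)/64 + C1*exp(5*t) + C2*t*exp(5*t).
Apply the initial conditions: q(0) = 1/64 + C1 = -5 and q'(0) = -3/64 + C2 + 5*C1 = 2. Solving gives C1 = -321/64, C2 = 217/8.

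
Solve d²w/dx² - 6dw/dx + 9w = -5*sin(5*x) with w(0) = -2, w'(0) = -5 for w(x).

Characteristic equation r² - 6r + 9 = 0 has discriminant (-6)² - 4·(9) = 0, so r = 3 is a repeated root.
Hence w_h = (C1 + C2*x)*exp(3*x).
Try w_p = A*cos(5*x) + B*sin(5*x). Substituting and equating the coefficients of cos(5x) and sin(5x) gives A = -75/578, B = 20/289, so w_p = -75*cos(5*x)/578 + 20*sin(5*x)/289.
General solution: w = -75*cos(5*x)/578 + 20*sin(5*x)/289 + C1*exp(3*x) + C2*x*exp(3*x).
Apply the initial conditions: w(0) = -75/578 + C1 = -2 and w'(0) = 100/289 + C2 + 3*C1 = -5. Solving gives C1 = -1081/578, C2 = 9/34.

w = -1081*exp(3*x)/578 - 75*cos(5*x)/578 + 20*sin(5*x)/289 + 9*x*exp(3*x)/34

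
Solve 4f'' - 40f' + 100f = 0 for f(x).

Divide through by 4: f'' - 10f' + 25f = 0.
Characteristic equation r² - 10r + 25 = 0 has discriminant (-10)² - 4·(25) = 0, so r = 5 is a repeated root.
Hence f_h = (C1 + C2*x)*exp(5*x).

f = C1*exp(5*x) + C2*x*exp(5*x)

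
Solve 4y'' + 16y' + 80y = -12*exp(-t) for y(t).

y = -3*exp(-t)/17 + C1*cos(4*t)*exp(-2*t) + C2*exp(-2*t)*sin(4*t)

Divide through by 4: y'' + 4y' + 20y = -3*exp(-t).
Characteristic equation r² + 4r + 20 = 0 has discriminant (4)² - 4·(20) = -64 < 0, so r = -2 ± 4i.
Hence y_h = C1*cos(4*t)*exp(-2*t) + C2*exp(-2*t)*sin(4*t).
Try y_p = A*exp(-t). Substituting into the equation and dividing by exp(-t) gives A = -3/17, so y_p = -3*exp(-t)/17.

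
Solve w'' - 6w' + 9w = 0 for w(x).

Characteristic equation r² - 6r + 9 = 0 has discriminant (-6)² - 4·(9) = 0, so r = 3 is a repeated root.
Hence w_h = (C1 + C2*x)*exp(3*x).

w = C1*exp(3*x) + C2*x*exp(3*x)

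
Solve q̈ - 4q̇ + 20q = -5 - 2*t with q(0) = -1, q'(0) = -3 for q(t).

Characteristic equation r² - 4r + 20 = 0 has discriminant (-4)² - 4·(20) = -64 < 0, so r = 2 ± 4i.
Hence q_h = C1*cos(4*t)*exp(2*t) + C2*exp(2*t)*sin(4*t).
For the particular solution try q_p = A0 + A1*t. Substituting and matching coefficients of each power of t gives A0 = -27/100, A1 = -1/10, so q_p = -27/100 - t/10.
General solution: q = -27/100 - t/10 + C1*cos(4*t)*exp(2*t) + C2*exp(2*t)*sin(4*t).
Apply the initial conditions: q(0) = -27/100 + C1 = -1 and q'(0) = -1/10 + 2*C1 + 4*C2 = -3. Solving gives C1 = -73/100, C2 = -9/25.

q = -27/100 - t/10 - 73*cos(4*t)*exp(2*t)/100 - 9*exp(2*t)*sin(4*t)/25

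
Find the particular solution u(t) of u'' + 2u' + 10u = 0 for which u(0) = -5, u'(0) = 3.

u = -5*cos(3*t)*exp(-t) - 2*exp(-t)*sin(3*t)/3

Characteristic equation r² + 2r + 10 = 0 has discriminant (2)² - 4·(10) = -36 < 0, so r = -1 ± 3i.
Hence u_h = C1*cos(3*t)*exp(-t) + C2*exp(-t)*sin(3*t).
Apply the initial conditions: u(0) = C1 = -5 and u'(0) = -C1 + 3*C2 = 3. Solving gives C1 = -5, C2 = -2/3.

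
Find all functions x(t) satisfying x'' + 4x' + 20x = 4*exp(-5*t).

x = 4*exp(-5*t)/25 + C1*cos(4*t)*exp(-2*t) + C2*exp(-2*t)*sin(4*t)

Characteristic equation r² + 4r + 20 = 0 has discriminant (4)² - 4·(20) = -64 < 0, so r = -2 ± 4i.
Hence x_h = C1*cos(4*t)*exp(-2*t) + C2*exp(-2*t)*sin(4*t).
Try x_p = A*exp(-5*t). Substituting into the equation and dividing by exp(-5*t) gives A = 4/25, so x_p = 4*exp(-5*t)/25.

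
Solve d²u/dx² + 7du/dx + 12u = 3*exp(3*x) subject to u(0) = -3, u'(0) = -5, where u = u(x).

Characteristic equation r² + 7r + 12 = 0 factors as (r + 4)(r + 3) = 0, so r = -4, -3.
Hence u_h = C1*exp(-4*x) + C2*exp(-3*x).
Try u_p = A*exp(3*x). Substituting into the equation and dividing by exp(3*x) gives A = 1/14, so u_p = exp(3*x)/14.
General solution: u = exp(3*x)/14 + C1*exp(-4*x) + C2*exp(-3*x).
Apply the initial conditions: u(0) = 1/14 + C1 + C2 = -3 and u'(0) = 3/14 - 4*C1 - 3*C2 = -5. Solving gives C1 = 101/7, C2 = -35/2.

u = -35*exp(-3*x)/2 + exp(3*x)/14 + 101*exp(-4*x)/7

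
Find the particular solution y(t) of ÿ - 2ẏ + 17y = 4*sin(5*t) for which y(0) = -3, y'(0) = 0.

Characteristic equation r² - 2r + 17 = 0 has discriminant (-2)² - 4·(17) = -64 < 0, so r = 1 ± 4i.
Hence y_h = C1*cos(4*t)*exp(t) + C2*exp(t)*sin(4*t).
Try y_p = A*cos(5*t) + B*sin(5*t). Substituting and equating the coefficients of cos(5t) and sin(5t) gives A = 10/41, B = -8/41, so y_p = -8*sin(5*t)/41 + 10*cos(5*t)/41.
General solution: y = -8*sin(5*t)/41 + 10*cos(5*t)/41 + C1*cos(4*t)*exp(t) + C2*exp(t)*sin(4*t).
Apply the initial conditions: y(0) = 10/41 + C1 = -3 and y'(0) = -40/41 + C1 + 4*C2 = 0. Solving gives C1 = -133/41, C2 = 173/164.

y = -8*sin(5*t)/41 + 10*cos(5*t)/41 - 133*cos(4*t)*exp(t)/41 + 173*exp(t)*sin(4*t)/164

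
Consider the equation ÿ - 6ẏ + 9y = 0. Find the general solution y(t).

y = C1*exp(3*t) + C2*t*exp(3*t)

Characteristic equation r² - 6r + 9 = 0 has discriminant (-6)² - 4·(9) = 0, so r = 3 is a repeated root.
Hence y_h = (C1 + C2*t)*exp(3*t).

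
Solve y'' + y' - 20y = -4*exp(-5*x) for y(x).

y = C1*exp(-5*x) + C2*exp(4*x) + 4*x*exp(-5*x)/9

Characteristic equation r² + r - 20 = 0 factors as (r + 5)(r - 4) = 0, so r = -5, 4.
Hence y_h = C1*exp(-5*x) + C2*exp(4*x).
Since exp(-5*x) solves the homogeneous equation (r = -5 is a root of multiplicity 1), multiply the trial by x. Try y_p = A*x*exp(-5*x). Substituting into the equation and dividing by exp(-5*x) gives A = 4/9, so y_p = 4*x*exp(-5*x)/9.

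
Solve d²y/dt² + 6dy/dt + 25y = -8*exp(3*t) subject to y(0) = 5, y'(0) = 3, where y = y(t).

y = -2*exp(3*t)/13 + 67*cos(4*t)*exp(-3*t)/13 + 123*exp(-3*t)*sin(4*t)/26

Characteristic equation r² + 6r + 25 = 0 has discriminant (6)² - 4·(25) = -64 < 0, so r = -3 ± 4i.
Hence y_h = C1*cos(4*t)*exp(-3*t) + C2*exp(-3*t)*sin(4*t).
Try y_p = A*exp(3*t). Substituting into the equation and dividing by exp(3*t) gives A = -2/13, so y_p = -2*exp(3*t)/13.
General solution: y = -2*exp(3*t)/13 + C1*cos(4*t)*exp(-3*t) + C2*exp(-3*t)*sin(4*t).
Apply the initial conditions: y(0) = -2/13 + C1 = 5 and y'(0) = -6/13 - 3*C1 + 4*C2 = 3. Solving gives C1 = 67/13, C2 = 123/26.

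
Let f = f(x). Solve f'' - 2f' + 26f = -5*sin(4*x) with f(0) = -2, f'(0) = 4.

f = -25*sin(4*x)/82 - 10*cos(4*x)/41 - 72*cos(5*x)*exp(x)/41 + 286*exp(x)*sin(5*x)/205

Characteristic equation r² - 2r + 26 = 0 has discriminant (-2)² - 4·(26) = -100 < 0, so r = 1 ± 5i.
Hence f_h = C1*cos(5*x)*exp(x) + C2*exp(x)*sin(5*x).
Try f_p = A*cos(4*x) + B*sin(4*x). Substituting and equating the coefficients of cos(4x) and sin(4x) gives A = -10/41, B = -25/82, so f_p = -25*sin(4*x)/82 - 10*cos(4*x)/41.
General solution: f = -25*sin(4*x)/82 - 10*cos(4*x)/41 + C1*cos(5*x)*exp(x) + C2*exp(x)*sin(5*x).
Apply the initial conditions: f(0) = -10/41 + C1 = -2 and f'(0) = -50/41 + C1 + 5*C2 = 4. Solving gives C1 = -72/41, C2 = 286/205.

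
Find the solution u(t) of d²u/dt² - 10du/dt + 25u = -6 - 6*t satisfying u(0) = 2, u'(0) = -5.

Characteristic equation r² - 10r + 25 = 0 has discriminant (-10)² - 4·(25) = 0, so r = 5 is a repeated root.
Hence u_h = (C1 + C2*t)*exp(5*t).
For the particular solution try u_p = A0 + A1*t. Substituting and matching coefficients of each power of t gives A0 = -42/125, A1 = -6/25, so u_p = -42/125 - 6*t/25.
General solution: u = -42/125 - 6*t/25 + C1*exp(5*t) + C2*t*exp(5*t).
Apply the initial conditions: u(0) = -42/125 + C1 = 2 and u'(0) = -6/25 + C2 + 5*C1 = -5. Solving gives C1 = 292/125, C2 = -411/25.

u = -42/125 - 6*t/25 + 292*exp(5*t)/125 - 411*t*exp(5*t)/25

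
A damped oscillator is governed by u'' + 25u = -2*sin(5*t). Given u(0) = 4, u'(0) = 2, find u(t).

Characteristic equation r² + 25 = 0 has discriminant (0)² - 4·(25) = -100 < 0, so r = ± 5i.
Hence u_h = C1*cos(5*t) + C2*sin(5*t).
Since ±5i are characteristic roots, multiply the trial by t. Try u_p = t*(A*cos(5*t) + B*sin(5*t)). Substituting and equating the coefficients of cos(5t) and sin(5t) gives A = 1/5, B = 0, so u_p = t*cos(5*t)/5.
General solution: u = C1*cos(5*t) + C2*sin(5*t) + t*cos(5*t)/5.
Apply the initial conditions: u(0) = C1 = 4 and u'(0) = 1/5 + 5*C2 = 2. Solving gives C1 = 4, C2 = 9/25.

u = 4*cos(5*t) + 9*sin(5*t)/25 + t*cos(5*t)/5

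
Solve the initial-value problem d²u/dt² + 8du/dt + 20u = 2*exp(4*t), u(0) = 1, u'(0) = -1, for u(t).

u = exp(4*t)/34 + 33*cos(2*t)*exp(-4*t)/34 + 47*exp(-4*t)*sin(2*t)/34

Characteristic equation r² + 8r + 20 = 0 has discriminant (8)² - 4·(20) = -16 < 0, so r = -4 ± 2i.
Hence u_h = C1*cos(2*t)*exp(-4*t) + C2*exp(-4*t)*sin(2*t).
Try u_p = A*exp(4*t). Substituting into the equation and dividing by exp(4*t) gives A = 1/34, so u_p = exp(4*t)/34.
General solution: u = exp(4*t)/34 + C1*cos(2*t)*exp(-4*t) + C2*exp(-4*t)*sin(2*t).
Apply the initial conditions: u(0) = 1/34 + C1 = 1 and u'(0) = 2/17 - 4*C1 + 2*C2 = -1. Solving gives C1 = 33/34, C2 = 47/34.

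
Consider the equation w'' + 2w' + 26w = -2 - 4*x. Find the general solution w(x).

Characteristic equation r² + 2r + 26 = 0 has discriminant (2)² - 4·(26) = -100 < 0, so r = -1 ± 5i.
Hence w_h = C1*cos(5*x)*exp(-x) + C2*exp(-x)*sin(5*x).
For the particular solution try w_p = A0 + A1*x. Substituting and matching coefficients of each power of x gives A0 = -11/169, A1 = -2/13, so w_p = -11/169 - 2*x/13.

w = -11/169 - 2*x/13 + C1*cos(5*x)*exp(-x) + C2*exp(-x)*sin(5*x)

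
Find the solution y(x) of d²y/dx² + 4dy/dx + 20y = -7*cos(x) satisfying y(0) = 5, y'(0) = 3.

y = -133*cos(x)/377 - 28*sin(x)/377 + 2018*cos(4*x)*exp(-2*x)/377 + 5195*exp(-2*x)*sin(4*x)/1508

Characteristic equation r² + 4r + 20 = 0 has discriminant (4)² - 4·(20) = -64 < 0, so r = -2 ± 4i.
Hence y_h = C1*cos(4*x)*exp(-2*x) + C2*exp(-2*x)*sin(4*x).
Try y_p = A*cos(x) + B*sin(x). Substituting and equating the coefficients of cos(x) and sin(x) gives A = -133/377, B = -28/377, so y_p = -133*cos(x)/377 - 28*sin(x)/377.
General solution: y = -133*cos(x)/377 - 28*sin(x)/377 + C1*cos(4*x)*exp(-2*x) + C2*exp(-2*x)*sin(4*x).
Apply the initial conditions: y(0) = -133/377 + C1 = 5 and y'(0) = -28/377 - 2*C1 + 4*C2 = 3. Solving gives C1 = 2018/377, C2 = 5195/1508.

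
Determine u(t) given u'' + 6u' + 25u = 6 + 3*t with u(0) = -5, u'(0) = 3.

u = 132/625 + 3*t/25 - 7971*exp(-3*t)*sin(4*t)/2500 - 3257*cos(4*t)*exp(-3*t)/625

Characteristic equation r² + 6r + 25 = 0 has discriminant (6)² - 4·(25) = -64 < 0, so r = -3 ± 4i.
Hence u_h = C1*cos(4*t)*exp(-3*t) + C2*exp(-3*t)*sin(4*t).
For the particular solution try u_p = A0 + A1*t. Substituting and matching coefficients of each power of t gives A0 = 132/625, A1 = 3/25, so u_p = 132/625 + 3*t/25.
General solution: u = 132/625 + 3*t/25 + C1*cos(4*t)*exp(-3*t) + C2*exp(-3*t)*sin(4*t).
Apply the initial conditions: u(0) = 132/625 + C1 = -5 and u'(0) = 3/25 - 3*C1 + 4*C2 = 3. Solving gives C1 = -3257/625, C2 = -7971/2500.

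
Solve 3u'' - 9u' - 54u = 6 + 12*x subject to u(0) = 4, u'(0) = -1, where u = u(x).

Divide through by 3: u'' - 3u' - 18u = 2 + 4*x.
Characteristic equation r² - 3r - 18 = 0 factors as (r - 6)(r + 3) = 0, so r = 6, -3.
Hence u_h = C1*exp(6*x) + C2*exp(-3*x).
For the particular solution try u_p = A0 + A1*x. Substituting and matching coefficients of each power of x gives A0 = -2/27, A1 = -2/9, so u_p = -2/27 - 2*x/9.
General solution: u = -2/27 - 2*x/9 + C1*exp(6*x) + C2*exp(-3*x).
Apply the initial conditions: u(0) = -2/27 + C1 + C2 = 4 and u'(0) = -2/9 - 3*C2 + 6*C1 = -1. Solving gives C1 = 103/81, C2 = 227/81.

u = -2/27 - 2*x/9 + 103*exp(6*x)/81 + 227*exp(-3*x)/81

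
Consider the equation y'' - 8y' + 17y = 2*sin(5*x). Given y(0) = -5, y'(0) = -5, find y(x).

y = -sin(5*x)/104 + 5*cos(5*x)/104 - 525*cos(x)*exp(4*x)/104 + 1585*exp(4*x)*sin(x)/104

Characteristic equation r² - 8r + 17 = 0 has discriminant (-8)² - 4·(17) = -4 < 0, so r = 4 ± i.
Hence y_h = C1*cos(x)*exp(4*x) + C2*exp(4*x)*sin(x).
Try y_p = A*cos(5*x) + B*sin(5*x). Substituting and equating the coefficients of cos(5x) and sin(5x) gives A = 5/104, B = -1/104, so y_p = -sin(5*x)/104 + 5*cos(5*x)/104.
General solution: y = -sin(5*x)/104 + 5*cos(5*x)/104 + C1*cos(x)*exp(4*x) + C2*exp(4*x)*sin(x).
Apply the initial conditions: y(0) = 5/104 + C1 = -5 and y'(0) = -5/104 + C2 + 4*C1 = -5. Solving gives C1 = -525/104, C2 = 1585/104.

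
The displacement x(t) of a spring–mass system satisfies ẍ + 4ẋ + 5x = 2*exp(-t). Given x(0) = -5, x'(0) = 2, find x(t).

Characteristic equation r² + 4r + 5 = 0 has discriminant (4)² - 4·(5) = -4 < 0, so r = -2 ± i.
Hence x_h = C1*cos(t)*exp(-2*t) + C2*exp(-2*t)*sin(t).
Try x_p = A*exp(-t). Substituting into the equation and dividing by exp(-t) gives A = 1, so x_p = exp(-t).
General solution: x = C1*cos(t)*exp(-2*t) + C2*exp(-2*t)*sin(t) + exp(-t).
Apply the initial conditions: x(0) = 1 + C1 = -5 and x'(0) = -1 + C2 - 2*C1 = 2. Solving gives C1 = -6, C2 = -9.

x = -9*exp(-2*t)*sin(t) - 6*cos(t)*exp(-2*t) + exp(-t)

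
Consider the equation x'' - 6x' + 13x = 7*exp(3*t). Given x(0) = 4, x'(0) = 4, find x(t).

Characteristic equation r² - 6r + 13 = 0 has discriminant (-6)² - 4·(13) = -16 < 0, so r = 3 ± 2i.
Hence x_h = C1*cos(2*t)*exp(3*t) + C2*exp(3*t)*sin(2*t).
Try x_p = A*exp(3*t). Substituting into the equation and dividing by exp(3*t) gives A = 7/4, so x_p = 7*exp(3*t)/4.
General solution: x = 7*exp(3*t)/4 + C1*cos(2*t)*exp(3*t) + C2*exp(3*t)*sin(2*t).
Apply the initial conditions: x(0) = 7/4 + C1 = 4 and x'(0) = 21/4 + 2*C2 + 3*C1 = 4. Solving gives C1 = 9/4, C2 = -4.

x = 7*exp(3*t)/4 - 4*exp(3*t)*sin(2*t) + 9*cos(2*t)*exp(3*t)/4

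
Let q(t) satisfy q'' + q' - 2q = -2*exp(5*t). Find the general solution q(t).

q = -exp(5*t)/14 + C1*exp(-2*t) + C2*exp(t)

Characteristic equation r² + r - 2 = 0 factors as (r + 2)(r - 1) = 0, so r = -2, 1.
Hence q_h = C1*exp(-2*t) + C2*exp(t).
Try q_p = A*exp(5*t). Substituting into the equation and dividing by exp(5*t) gives A = -1/14, so q_p = -exp(5*t)/14.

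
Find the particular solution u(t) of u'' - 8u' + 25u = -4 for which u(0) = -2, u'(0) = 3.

u = -4/25 - 46*cos(3*t)*exp(4*t)/25 + 259*exp(4*t)*sin(3*t)/75

Characteristic equation r² - 8r + 25 = 0 has discriminant (-8)² - 4·(25) = -36 < 0, so r = 4 ± 3i.
Hence u_h = C1*cos(3*t)*exp(4*t) + C2*exp(4*t)*sin(3*t).
For the particular solution try u_p = A0. Substituting and matching coefficients of each power of t gives A0 = -4/25, so u_p = -4/25.
General solution: u = -4/25 + C1*cos(3*t)*exp(4*t) + C2*exp(4*t)*sin(3*t).
Apply the initial conditions: u(0) = -4/25 + C1 = -2 and u'(0) = 3*C2 + 4*C1 = 3. Solving gives C1 = -46/25, C2 = 259/75.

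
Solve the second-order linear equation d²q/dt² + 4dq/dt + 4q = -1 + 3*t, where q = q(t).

Characteristic equation r² + 4r + 4 = 0 has discriminant (4)² - 4·(4) = 0, so r = -2 is a repeated root.
Hence q_h = (C1 + C2*t)*exp(-2*t).
For the particular solution try q_p = A0 + A1*t. Substituting and matching coefficients of each power of t gives A0 = -1, A1 = 3/4, so q_p = -1 + 3*t/4.

q = -1 + 3*t/4 + C1*exp(-2*t) + C2*t*exp(-2*t)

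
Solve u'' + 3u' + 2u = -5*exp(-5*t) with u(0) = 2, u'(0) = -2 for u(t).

u = -5*exp(-5*t)/12 + 3*exp(-t)/4 + 5*exp(-2*t)/3

Characteristic equation r² + 3r + 2 = 0 factors as (r + 1)(r + 2) = 0, so r = -1, -2.
Hence u_h = C1*exp(-t) + C2*exp(-2*t).
Try u_p = A*exp(-5*t). Substituting into the equation and dividing by exp(-5*t) gives A = -5/12, so u_p = -5*exp(-5*t)/12.
General solution: u = -5*exp(-5*t)/12 + C1*exp(-t) + C2*exp(-2*t).
Apply the initial conditions: u(0) = -5/12 + C1 + C2 = 2 and u'(0) = 25/12 - C1 - 2*C2 = -2. Solving gives C1 = 3/4, C2 = 5/3.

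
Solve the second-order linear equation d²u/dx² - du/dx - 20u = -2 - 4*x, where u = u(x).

u = 9/100 + x/5 + C1*exp(-4*x) + C2*exp(5*x)

Characteristic equation r² - r - 20 = 0 factors as (r + 4)(r - 5) = 0, so r = -4, 5.
Hence u_h = C1*exp(-4*x) + C2*exp(5*x).
For the particular solution try u_p = A0 + A1*x. Substituting and matching coefficients of each power of x gives A0 = 9/100, A1 = 1/5, so u_p = 9/100 + x/5.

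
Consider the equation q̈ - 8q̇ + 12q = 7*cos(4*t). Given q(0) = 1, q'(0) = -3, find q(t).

q = -109*exp(6*t)/104 - 14*sin(4*t)/65 - 7*cos(4*t)/260 + 83*exp(2*t)/40

Characteristic equation r² - 8r + 12 = 0 factors as (r - 6)(r - 2) = 0, so r = 6, 2.
Hence q_h = C1*exp(6*t) + C2*exp(2*t).
Try q_p = A*cos(4*t) + B*sin(4*t). Substituting and equating the coefficients of cos(4t) and sin(4t) gives A = -7/260, B = -14/65, so q_p = -14*sin(4*t)/65 - 7*cos(4*t)/260.
General solution: q = -14*sin(4*t)/65 - 7*cos(4*t)/260 + C1*exp(6*t) + C2*exp(2*t).
Apply the initial conditions: q(0) = -7/260 + C1 + C2 = 1 and q'(0) = -56/65 + 2*C2 + 6*C1 = -3. Solving gives C1 = -109/104, C2 = 83/40.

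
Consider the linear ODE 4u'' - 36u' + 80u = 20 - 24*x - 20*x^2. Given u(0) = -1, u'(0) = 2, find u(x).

u = 31/800 - 247*exp(4*x)/32 - 21*x/40 - x**2/4 + 167*exp(5*x)/25

Divide through by 4: u'' - 9u' + 20u = 5 - 6*x - 5*x^2.
Characteristic equation r² - 9r + 20 = 0 factors as (r - 4)(r - 5) = 0, so r = 4, 5.
Hence u_h = C1*exp(4*x) + C2*exp(5*x).
For the particular solution try u_p = A0 + A1*x + A2*x^2. Substituting and matching coefficients of each power of x gives A0 = 31/800, A1 = -21/40, A2 = -1/4, so u_p = 31/800 - 21*x/40 - x^2/4.
General solution: u = 31/800 - 21*x/40 - x^2/4 + C1*exp(4*x) + C2*exp(5*x).
Apply the initial conditions: u(0) = 31/800 + C1 + C2 = -1 and u'(0) = -21/40 + 4*C1 + 5*C2 = 2. Solving gives C1 = -247/32, C2 = 167/25.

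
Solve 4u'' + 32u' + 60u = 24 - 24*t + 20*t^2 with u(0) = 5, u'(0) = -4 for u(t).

u = 512/675 - 237*exp(-5*t)/50 - 34*t/45 + t**2/3 + 485*exp(-3*t)/54

Divide through by 4: u'' + 8u' + 15u = 6 - 6*t + 5*t^2.
Characteristic equation r² + 8r + 15 = 0 factors as (r + 3)(r + 5) = 0, so r = -3, -5.
Hence u_h = C1*exp(-3*t) + C2*exp(-5*t).
For the particular solution try u_p = A0 + A1*t + A2*t^2. Substituting and matching coefficients of each power of t gives A0 = 512/675, A1 = -34/45, A2 = 1/3, so u_p = 512/675 - 34*t/45 + t^2/3.
General solution: u = 512/675 - 34*t/45 + t^2/3 + C1*exp(-3*t) + C2*exp(-5*t).
Apply the initial conditions: u(0) = 512/675 + C1 + C2 = 5 and u'(0) = -34/45 - 5*C2 - 3*C1 = -4. Solving gives C1 = 485/54, C2 = -237/50.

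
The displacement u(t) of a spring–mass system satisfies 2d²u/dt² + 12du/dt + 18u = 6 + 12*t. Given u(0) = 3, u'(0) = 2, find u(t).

u = -1/9 + 2*t/3 + 28*exp(-3*t)/9 + 32*t*exp(-3*t)/3

Divide through by 2: u'' + 6u' + 9u = 3 + 6*t.
Characteristic equation r² + 6r + 9 = 0 has discriminant (6)² - 4·(9) = 0, so r = -3 is a repeated root.
Hence u_h = (C1 + C2*t)*exp(-3*t).
For the particular solution try u_p = A0 + A1*t. Substituting and matching coefficients of each power of t gives A0 = -1/9, A1 = 2/3, so u_p = -1/9 + 2*t/3.
General solution: u = -1/9 + 2*t/3 + C1*exp(-3*t) + C2*t*exp(-3*t).
Apply the initial conditions: u(0) = -1/9 + C1 = 3 and u'(0) = 2/3 + C2 - 3*C1 = 2. Solving gives C1 = 28/9, C2 = 32/3.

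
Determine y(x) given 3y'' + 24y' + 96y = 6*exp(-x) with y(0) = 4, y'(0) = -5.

y = 2*exp(-x)/25 + 98*cos(4*x)*exp(-4*x)/25 + 269*exp(-4*x)*sin(4*x)/100

Divide through by 3: y'' + 8y' + 32y = 2*exp(-x).
Characteristic equation r² + 8r + 32 = 0 has discriminant (8)² - 4·(32) = -64 < 0, so r = -4 ± 4i.
Hence y_h = C1*cos(4*x)*exp(-4*x) + C2*exp(-4*x)*sin(4*x).
Try y_p = A*exp(-x). Substituting into the equation and dividing by exp(-x) gives A = 2/25, so y_p = 2*exp(-x)/25.
General solution: y = 2*exp(-x)/25 + C1*cos(4*x)*exp(-4*x) + C2*exp(-4*x)*sin(4*x).
Apply the initial conditions: y(0) = 2/25 + C1 = 4 and y'(0) = -2/25 - 4*C1 + 4*C2 = -5. Solving gives C1 = 98/25, C2 = 269/100.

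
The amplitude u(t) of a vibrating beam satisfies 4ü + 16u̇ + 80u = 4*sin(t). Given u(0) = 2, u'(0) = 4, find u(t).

u = -4*cos(t)/377 + 19*sin(t)/377 + 758*cos(4*t)*exp(-2*t)/377 + 3005*exp(-2*t)*sin(4*t)/1508

Divide through by 4: u'' + 4u' + 20u = sin(t).
Characteristic equation r² + 4r + 20 = 0 has discriminant (4)² - 4·(20) = -64 < 0, so r = -2 ± 4i.
Hence u_h = C1*cos(4*t)*exp(-2*t) + C2*exp(-2*t)*sin(4*t).
Try u_p = A*cos(t) + B*sin(t). Substituting and equating the coefficients of cos(t) and sin(t) gives A = -4/377, B = 19/377, so u_p = -4*cos(t)/377 + 19*sin(t)/377.
General solution: u = -4*cos(t)/377 + 19*sin(t)/377 + C1*cos(4*t)*exp(-2*t) + C2*exp(-2*t)*sin(4*t).
Apply the initial conditions: u(0) = -4/377 + C1 = 2 and u'(0) = 19/377 - 2*C1 + 4*C2 = 4. Solving gives C1 = 758/377, C2 = 3005/1508.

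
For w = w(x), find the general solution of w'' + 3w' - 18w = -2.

Characteristic equation r² + 3r - 18 = 0 factors as (r + 6)(r - 3) = 0, so r = -6, 3.
Hence w_h = C1*exp(-6*x) + C2*exp(3*x).
For the particular solution try w_p = A0. Substituting and matching coefficients of each power of x gives A0 = 1/9, so w_p = 1/9.

w = 1/9 + C1*exp(-6*x) + C2*exp(3*x)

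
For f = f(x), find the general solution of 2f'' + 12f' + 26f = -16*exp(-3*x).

Divide through by 2: f'' + 6f' + 13f = -8*exp(-3*x).
Characteristic equation r² + 6r + 13 = 0 has discriminant (6)² - 4·(13) = -16 < 0, so r = -3 ± 2i.
Hence f_h = C1*cos(2*x)*exp(-3*x) + C2*exp(-3*x)*sin(2*x).
Try f_p = A*exp(-3*x). Substituting into the equation and dividing by exp(-3*x) gives A = -2, so f_p = -2*exp(-3*x).

f = -2*exp(-3*x) + C1*cos(2*x)*exp(-3*x) + C2*exp(-3*x)*sin(2*x)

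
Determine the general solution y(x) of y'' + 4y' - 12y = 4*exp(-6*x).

Characteristic equation r² + 4r - 12 = 0 factors as (r + 6)(r - 2) = 0, so r = -6, 2.
Hence y_h = C1*exp(-6*x) + C2*exp(2*x).
Since exp(-6*x) solves the homogeneous equation (r = -6 is a root of multiplicity 1), multiply the trial by x. Try y_p = A*x*exp(-6*x). Substituting into the equation and dividing by exp(-6*x) gives A = -1/2, so y_p = -x*exp(-6*x)/2.

y = C1*exp(-6*x) + C2*exp(2*x) - x*exp(-6*x)/2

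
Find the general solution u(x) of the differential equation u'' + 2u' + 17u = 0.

Characteristic equation r² + 2r + 17 = 0 has discriminant (2)² - 4·(17) = -64 < 0, so r = -1 ± 4i.
Hence u_h = C1*cos(4*x)*exp(-x) + C2*exp(-x)*sin(4*x).

u = C1*cos(4*x)*exp(-x) + C2*exp(-x)*sin(4*x)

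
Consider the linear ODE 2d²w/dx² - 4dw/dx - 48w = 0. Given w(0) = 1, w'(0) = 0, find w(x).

w = 2*exp(6*x)/5 + 3*exp(-4*x)/5

Divide through by 2: w'' - 2w' - 24w = 0.
Characteristic equation r² - 2r - 24 = 0 factors as (r + 4)(r - 6) = 0, so r = -4, 6.
Hence w_h = C1*exp(-4*x) + C2*exp(6*x).
Apply the initial conditions: w(0) = C1 + C2 = 1 and w'(0) = -4*C1 + 6*C2 = 0. Solving gives C1 = 3/5, C2 = 2/5.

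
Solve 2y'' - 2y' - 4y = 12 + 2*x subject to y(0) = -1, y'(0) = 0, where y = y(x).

Divide through by 2: y'' - y' - 2y = 6 + x.
Characteristic equation r² - r - 2 = 0 factors as (r + 1)(r - 2) = 0, so r = -1, 2.
Hence y_h = C1*exp(-x) + C2*exp(2*x).
For the particular solution try y_p = A0 + A1*x. Substituting and matching coefficients of each power of x gives A0 = -11/4, A1 = -1/2, so y_p = -11/4 - x/2.
General solution: y = -11/4 - x/2 + C1*exp(-x) + C2*exp(2*x).
Apply the initial conditions: y(0) = -11/4 + C1 + C2 = -1 and y'(0) = -1/2 - C1 + 2*C2 = 0. Solving gives C1 = 1, C2 = 3/4.

y = -11/4 - x/2 + 3*exp(2*x)/4 + exp(-x)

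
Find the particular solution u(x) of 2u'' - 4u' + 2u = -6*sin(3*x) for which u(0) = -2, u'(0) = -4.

Divide through by 2: u'' - 2u' + u = -3*sin(3*x).
Characteristic equation r² - 2r + 1 = 0 has discriminant (-2)² - 4·(1) = 0, so r = 1 is a repeated root.
Hence u_h = (C1 + C2*x)*exp(x).
Try u_p = A*cos(3*x) + B*sin(3*x). Substituting and equating the coefficients of cos(3x) and sin(3x) gives A = -9/50, B = 6/25, so u_p = -9*cos(3*x)/50 + 6*sin(3*x)/25.
General solution: u = -9*cos(3*x)/50 + 6*sin(3*x)/25 + C1*exp(x) + C2*x*exp(x).
Apply the initial conditions: u(0) = -9/50 + C1 = -2 and u'(0) = 18/25 + C1 + C2 = -4. Solving gives C1 = -91/50, C2 = -29/10.

u = -91*exp(x)/50 - 9*cos(3*x)/50 + 6*sin(3*x)/25 - 29*x*exp(x)/10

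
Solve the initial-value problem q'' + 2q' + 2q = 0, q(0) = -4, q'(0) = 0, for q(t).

Characteristic equation r² + 2r + 2 = 0 has discriminant (2)² - 4·(2) = -4 < 0, so r = -1 ± i.
Hence q_h = C1*cos(t)*exp(-t) + C2*exp(-t)*sin(t).
Apply the initial conditions: q(0) = C1 = -4 and q'(0) = C2 - C1 = 0. Solving gives C1 = -4, C2 = -4.

q = -4*cos(t)*exp(-t) - 4*exp(-t)*sin(t)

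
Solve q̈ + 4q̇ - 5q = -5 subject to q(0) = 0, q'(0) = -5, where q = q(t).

Characteristic equation r² + 4r - 5 = 0 factors as (r - 1)(r + 5) = 0, so r = 1, -5.
Hence q_h = C1*exp(t) + C2*exp(-5*t).
For the particular solution try q_p = A0. Substituting and matching coefficients of each power of t gives A0 = 1, so q_p = 1.
General solution: q = 1 + C1*exp(t) + C2*exp(-5*t).
Apply the initial conditions: q(0) = 1 + C1 + C2 = 0 and q'(0) = C1 - 5*C2 = -5. Solving gives C1 = -5/3, C2 = 2/3.

q = 1 - 5*exp(t)/3 + 2*exp(-5*t)/3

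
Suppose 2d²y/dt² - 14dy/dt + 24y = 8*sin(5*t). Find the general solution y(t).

y = -26*sin(5*t)/697 + 70*cos(5*t)/697 + C1*exp(4*t) + C2*exp(3*t)

Divide through by 2: y'' - 7y' + 12y = 4*sin(5*t).
Characteristic equation r² - 7r + 12 = 0 factors as (r - 4)(r - 3) = 0, so r = 4, 3.
Hence y_h = C1*exp(4*t) + C2*exp(3*t).
Try y_p = A*cos(5*t) + B*sin(5*t). Substituting and equating the coefficients of cos(5t) and sin(5t) gives A = 70/697, B = -26/697, so y_p = -26*sin(5*t)/697 + 70*cos(5*t)/697.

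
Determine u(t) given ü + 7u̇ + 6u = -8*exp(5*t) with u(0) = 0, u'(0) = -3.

Characteristic equation r² + 7r + 6 = 0 factors as (r + 1)(r + 6) = 0, so r = -1, -6.
Hence u_h = C1*exp(-t) + C2*exp(-6*t).
Try u_p = A*exp(5*t). Substituting into the equation and dividing by exp(5*t) gives A = -4/33, so u_p = -4*exp(5*t)/33.
General solution: u = -4*exp(5*t)/33 + C1*exp(-t) + C2*exp(-6*t).
Apply the initial conditions: u(0) = -4/33 + C1 + C2 = 0 and u'(0) = -20/33 - C1 - 6*C2 = -3. Solving gives C1 = -1/3, C2 = 5/11.

u = -4*exp(5*t)/33 - exp(-t)/3 + 5*exp(-6*t)/11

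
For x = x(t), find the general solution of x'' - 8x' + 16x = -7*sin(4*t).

x = -7*cos(4*t)/32 + C1*exp(4*t) + C2*t*exp(4*t)

Characteristic equation r² - 8r + 16 = 0 has discriminant (-8)² - 4·(16) = 0, so r = 4 is a repeated root.
Hence x_h = (C1 + C2*t)*exp(4*t).
Try x_p = A*cos(4*t) + B*sin(4*t). Substituting and equating the coefficients of cos(4t) and sin(4t) gives A = -7/32, B = 0, so x_p = -7*cos(4*t)/32.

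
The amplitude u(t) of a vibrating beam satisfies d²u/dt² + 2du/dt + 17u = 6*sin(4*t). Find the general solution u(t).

Characteristic equation r² + 2r + 17 = 0 has discriminant (2)² - 4·(17) = -64 < 0, so r = -1 ± 4i.
Hence u_h = C1*cos(4*t)*exp(-t) + C2*exp(-t)*sin(4*t).
Try u_p = A*cos(4*t) + B*sin(4*t). Substituting and equating the coefficients of cos(4t) and sin(4t) gives A = -48/65, B = 6/65, so u_p = -48*cos(4*t)/65 + 6*sin(4*t)/65.

u = -48*cos(4*t)/65 + 6*sin(4*t)/65 + C1*cos(4*t)*exp(-t) + C2*exp(-t)*sin(4*t)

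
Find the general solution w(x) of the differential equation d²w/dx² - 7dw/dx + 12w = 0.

Characteristic equation r² - 7r + 12 = 0 factors as (r - 3)(r - 4) = 0, so r = 3, 4.
Hence w_h = C1*exp(3*x) + C2*exp(4*x).

w = C1*exp(3*x) + C2*exp(4*x)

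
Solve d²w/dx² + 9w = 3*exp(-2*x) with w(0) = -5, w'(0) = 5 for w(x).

Characteristic equation r² + 9 = 0 has discriminant (0)² - 4·(9) = -36 < 0, so r = ± 3i.
Hence w_h = C1*cos(3*x) + C2*sin(3*x).
Try w_p = A*exp(-2*x). Substituting into the equation and dividing by exp(-2*x) gives A = 3/13, so w_p = 3*exp(-2*x)/13.
General solution: w = 3*exp(-2*x)/13 + C1*cos(3*x) + C2*sin(3*x).
Apply the initial conditions: w(0) = 3/13 + C1 = -5 and w'(0) = -6/13 + 3*C2 = 5. Solving gives C1 = -68/13, C2 = 71/39.

w = -68*cos(3*x)/13 + 3*exp(-2*x)/13 + 71*sin(3*x)/39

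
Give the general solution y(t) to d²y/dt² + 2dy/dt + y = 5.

y = 5 + C1*exp(-t) + C2*t*exp(-t)

Characteristic equation r² + 2r + 1 = 0 has discriminant (2)² - 4·(1) = 0, so r = -1 is a repeated root.
Hence y_h = (C1 + C2*t)*exp(-t).
For the particular solution try y_p = A0. Substituting and matching coefficients of each power of t gives A0 = 5, so y_p = 5.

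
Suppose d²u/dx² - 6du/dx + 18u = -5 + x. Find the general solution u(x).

u = -7/27 + x/18 + C1*cos(3*x)*exp(3*x) + C2*exp(3*x)*sin(3*x)

Characteristic equation r² - 6r + 18 = 0 has discriminant (-6)² - 4·(18) = -36 < 0, so r = 3 ± 3i.
Hence u_h = C1*cos(3*x)*exp(3*x) + C2*exp(3*x)*sin(3*x).
For the particular solution try u_p = A0 + A1*x. Substituting and matching coefficients of each power of x gives A0 = -7/27, A1 = 1/18, so u_p = -7/27 + x/18.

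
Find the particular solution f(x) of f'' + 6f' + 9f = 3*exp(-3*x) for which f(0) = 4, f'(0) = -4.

Characteristic equation r² + 6r + 9 = 0 has discriminant (6)² - 4·(9) = 0, so r = -3 is a repeated root.
Hence f_h = (C1 + C2*x)*exp(-3*x).
Since exp(-3*x) solves the homogeneous equation (r = -3 is a root of multiplicity 2), multiply the trial by x^2. Try f_p = A*x^2*exp(-3*x). Substituting into the equation and dividing by exp(-3*x) gives A = 3/2, so f_p = 3*x^2*exp(-3*x)/2.
General solution: f = C1*exp(-3*x) + 3*x^2*exp(-3*x)/2 + C2*x*exp(-3*x).
Apply the initial conditions: f(0) = C1 = 4 and f'(0) = C2 - 3*C1 = -4. Solving gives C1 = 4, C2 = 8.

f = 4*exp(-3*x) + 8*x*exp(-3*x) + 3*x**2*exp(-3*x)/2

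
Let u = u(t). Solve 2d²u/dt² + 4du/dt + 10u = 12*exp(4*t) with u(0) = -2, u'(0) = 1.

u = 6*exp(4*t)/29 - 64*cos(2*t)*exp(-t)/29 - 59*exp(-t)*sin(2*t)/58

Divide through by 2: u'' + 2u' + 5u = 6*exp(4*t).
Characteristic equation r² + 2r + 5 = 0 has discriminant (2)² - 4·(5) = -16 < 0, so r = -1 ± 2i.
Hence u_h = C1*cos(2*t)*exp(-t) + C2*exp(-t)*sin(2*t).
Try u_p = A*exp(4*t). Substituting into the equation and dividing by exp(4*t) gives A = 6/29, so u_p = 6*exp(4*t)/29.
General solution: u = 6*exp(4*t)/29 + C1*cos(2*t)*exp(-t) + C2*exp(-t)*sin(2*t).
Apply the initial conditions: u(0) = 6/29 + C1 = -2 and u'(0) = 24/29 - C1 + 2*C2 = 1. Solving gives C1 = -64/29, C2 = -59/58.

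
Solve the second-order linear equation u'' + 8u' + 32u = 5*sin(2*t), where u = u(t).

u = -cos(2*t)/13 + 7*sin(2*t)/52 + C1*cos(4*t)*exp(-4*t) + C2*exp(-4*t)*sin(4*t)

Characteristic equation r² + 8r + 32 = 0 has discriminant (8)² - 4·(32) = -64 < 0, so r = -4 ± 4i.
Hence u_h = C1*cos(4*t)*exp(-4*t) + C2*exp(-4*t)*sin(4*t).
Try u_p = A*cos(2*t) + B*sin(2*t). Substituting and equating the coefficients of cos(2t) and sin(2t) gives A = -1/13, B = 7/52, so u_p = -cos(2*t)/13 + 7*sin(2*t)/52.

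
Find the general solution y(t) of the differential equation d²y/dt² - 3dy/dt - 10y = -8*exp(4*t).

y = 4*exp(4*t)/3 + C1*exp(-2*t) + C2*exp(5*t)

Characteristic equation r² - 3r - 10 = 0 factors as (r + 2)(r - 5) = 0, so r = -2, 5.
Hence y_h = C1*exp(-2*t) + C2*exp(5*t).
Try y_p = A*exp(4*t). Substituting into the equation and dividing by exp(4*t) gives A = 4/3, so y_p = 4*exp(4*t)/3.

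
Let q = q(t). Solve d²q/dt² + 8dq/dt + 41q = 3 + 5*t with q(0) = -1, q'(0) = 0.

Characteristic equation r² + 8r + 41 = 0 has discriminant (8)² - 4·(41) = -100 < 0, so r = -4 ± 5i.
Hence q_h = C1*cos(5*t)*exp(-4*t) + C2*exp(-4*t)*sin(5*t).
For the particular solution try q_p = A0 + A1*t. Substituting and matching coefficients of each power of t gives A0 = 83/1681, A1 = 5/41, so q_p = 83/1681 + 5*t/41.
General solution: q = 83/1681 + 5*t/41 + C1*cos(5*t)*exp(-4*t) + C2*exp(-4*t)*sin(5*t).
Apply the initial conditions: q(0) = 83/1681 + C1 = -1 and q'(0) = 5/41 - 4*C1 + 5*C2 = 0. Solving gives C1 = -1764/1681, C2 = -7261/8405.

q = 83/1681 + 5*t/41 - 7261*exp(-4*t)*sin(5*t)/8405 - 1764*cos(5*t)*exp(-4*t)/1681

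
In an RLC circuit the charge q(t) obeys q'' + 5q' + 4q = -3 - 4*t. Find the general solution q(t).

Characteristic equation r² + 5r + 4 = 0 factors as (r + 4)(r + 1) = 0, so r = -4, -1.
Hence q_h = C1*exp(-4*t) + C2*exp(-t).
For the particular solution try q_p = A0 + A1*t. Substituting and matching coefficients of each power of t gives A0 = 1/2, A1 = -1, so q_p = 1/2 - t.

q = 1/2 - t + C1*exp(-4*t) + C2*exp(-t)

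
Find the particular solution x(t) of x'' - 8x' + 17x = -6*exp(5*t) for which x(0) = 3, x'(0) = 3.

x = -3*exp(5*t) - 6*exp(4*t)*sin(t) + 6*cos(t)*exp(4*t)

Characteristic equation r² - 8r + 17 = 0 has discriminant (-8)² - 4·(17) = -4 < 0, so r = 4 ± i.
Hence x_h = C1*cos(t)*exp(4*t) + C2*exp(4*t)*sin(t).
Try x_p = A*exp(5*t). Substituting into the equation and dividing by exp(5*t) gives A = -3, so x_p = -3*exp(5*t).
General solution: x = -3*exp(5*t) + C1*cos(t)*exp(4*t) + C2*exp(4*t)*sin(t).
Apply the initial conditions: x(0) = -3 + C1 = 3 and x'(0) = -15 + C2 + 4*C1 = 3. Solving gives C1 = 6, C2 = -6.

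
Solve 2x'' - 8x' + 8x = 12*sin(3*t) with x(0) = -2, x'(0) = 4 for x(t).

x = -410*exp(2*t)/169 - 30*sin(3*t)/169 + 72*cos(3*t)/169 + 122*t*exp(2*t)/13

Divide through by 2: x'' - 4x' + 4x = 6*sin(3*t).
Characteristic equation r² - 4r + 4 = 0 has discriminant (-4)² - 4·(4) = 0, so r = 2 is a repeated root.
Hence x_h = (C1 + C2*t)*exp(2*t).
Try x_p = A*cos(3*t) + B*sin(3*t). Substituting and equating the coefficients of cos(3t) and sin(3t) gives A = 72/169, B = -30/169, so x_p = -30*sin(3*t)/169 + 72*cos(3*t)/169.
General solution: x = -30*sin(3*t)/169 + 72*cos(3*t)/169 + C1*exp(2*t) + C2*t*exp(2*t).
Apply the initial conditions: x(0) = 72/169 + C1 = -2 and x'(0) = -90/169 + C2 + 2*C1 = 4. Solving gives C1 = -410/169, C2 = 122/13.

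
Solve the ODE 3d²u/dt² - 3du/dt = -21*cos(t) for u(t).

Divide through by 3: u'' - u' = -7*cos(t).
Characteristic equation r² - r = 0 factors as (r - 1)r = 0, so r = 1, 0.
Hence u_h = C1*exp(t) + C2.
Try u_p = A*cos(t) + B*sin(t). Substituting and equating the coefficients of cos(t) and sin(t) gives A = 7/2, B = 7/2, so u_p = 7*cos(t)/2 + 7*sin(t)/2.

u = C2 + 7*cos(t)/2 + 7*sin(t)/2 + C1*exp(t)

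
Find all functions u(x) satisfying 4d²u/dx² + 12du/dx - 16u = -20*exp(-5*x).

Divide through by 4: u'' + 3u' - 4u = -5*exp(-5*x).
Characteristic equation r² + 3r - 4 = 0 factors as (r - 1)(r + 4) = 0, so r = 1, -4.
Hence u_h = C1*exp(x) + C2*exp(-4*x).
Try u_p = A*exp(-5*x). Substituting into the equation and dividing by exp(-5*x) gives A = -5/6, so u_p = -5*exp(-5*x)/6.

u = -5*exp(-5*x)/6 + C1*exp(x) + C2*exp(-4*x)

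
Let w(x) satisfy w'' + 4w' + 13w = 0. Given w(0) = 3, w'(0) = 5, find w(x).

w = 3*cos(3*x)*exp(-2*x) + 11*exp(-2*x)*sin(3*x)/3

Characteristic equation r² + 4r + 13 = 0 has discriminant (4)² - 4·(13) = -36 < 0, so r = -2 ± 3i.
Hence w_h = C1*cos(3*x)*exp(-2*x) + C2*exp(-2*x)*sin(3*x).
Apply the initial conditions: w(0) = C1 = 3 and w'(0) = -2*C1 + 3*C2 = 5. Solving gives C1 = 3, C2 = 11/3.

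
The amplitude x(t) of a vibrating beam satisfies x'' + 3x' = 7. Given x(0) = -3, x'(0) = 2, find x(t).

Characteristic equation r² + 3r = 0 factors as (r + 3)r = 0, so r = -3, 0.
Hence x_h = C1*exp(-3*t) + C2.
Since 1 solves the homogeneous equation (r = 0 is a root of multiplicity 1), multiply the trial by t. Try x_p = A*t. Substituting into the equation and dividing by 1 gives A = 7/3, so x_p = 7*t/3.
General solution: x = C2 + 7*t/3 + C1*exp(-3*t).
Apply the initial conditions: x(0) = C1 + C2 = -3 and x'(0) = 7/3 - 3*C1 = 2. Solving gives C1 = 1/9, C2 = -28/9.

x = -28/9 + exp(-3*t)/9 + 7*t/3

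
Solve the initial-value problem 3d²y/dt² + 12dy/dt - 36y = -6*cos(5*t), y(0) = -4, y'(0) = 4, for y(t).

y = -93*exp(-6*t)/61 - 73*exp(2*t)/29 - 40*sin(5*t)/1769 + 74*cos(5*t)/1769

Divide through by 3: y'' + 4y' - 12y = -2*cos(5*t).
Characteristic equation r² + 4r - 12 = 0 factors as (r - 2)(r + 6) = 0, so r = 2, -6.
Hence y_h = C1*exp(2*t) + C2*exp(-6*t).
Try y_p = A*cos(5*t) + B*sin(5*t). Substituting and equating the coefficients of cos(5t) and sin(5t) gives A = 74/1769, B = -40/1769, so y_p = -40*sin(5*t)/1769 + 74*cos(5*t)/1769.
General solution: y = -40*sin(5*t)/1769 + 74*cos(5*t)/1769 + C1*exp(2*t) + C2*exp(-6*t).
Apply the initial conditions: y(0) = 74/1769 + C1 + C2 = -4 and y'(0) = -200/1769 - 6*C2 + 2*C1 = 4. Solving gives C1 = -73/29, C2 = -93/61.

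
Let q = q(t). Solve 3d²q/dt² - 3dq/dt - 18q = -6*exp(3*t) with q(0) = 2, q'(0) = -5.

q = -3*exp(3*t)/25 + 53*exp(-2*t)/25 - 2*t*exp(3*t)/5

Divide through by 3: q'' - q' - 6q = -2*exp(3*t).
Characteristic equation r² - r - 6 = 0 factors as (r - 3)(r + 2) = 0, so r = 3, -2.
Hence q_h = C1*exp(3*t) + C2*exp(-2*t).
Since exp(3*t) solves the homogeneous equation (r = 3 is a root of multiplicity 1), multiply the trial by t. Try q_p = A*t*exp(3*t). Substituting into the equation and dividing by exp(3*t) gives A = -2/5, so q_p = -2*t*exp(3*t)/5.
General solution: q = C1*exp(3*t) + C2*exp(-2*t) - 2*t*exp(3*t)/5.
Apply the initial conditions: q(0) = C1 + C2 = 2 and q'(0) = -2/5 - 2*C2 + 3*C1 = -5. Solving gives C1 = -3/25, C2 = 53/25.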